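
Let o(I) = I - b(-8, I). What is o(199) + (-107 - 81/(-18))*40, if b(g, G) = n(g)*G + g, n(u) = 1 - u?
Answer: -5684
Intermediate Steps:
b(g, G) = g + G*(1 - g) (b(g, G) = (1 - g)*G + g = G*(1 - g) + g = g + G*(1 - g))
o(I) = 8 - 8*I (o(I) = I - (-8 - I*(-1 - 8)) = I - (-8 - 1*I*(-9)) = I - (-8 + 9*I) = I + (8 - 9*I) = 8 - 8*I)
o(199) + (-107 - 81/(-18))*40 = (8 - 8*199) + (-107 - 81/(-18))*40 = (8 - 1592) + (-107 - 81*(-1/18))*40 = -1584 + (-107 + 9/2)*40 = -1584 - 205/2*40 = -1584 - 4100 = -5684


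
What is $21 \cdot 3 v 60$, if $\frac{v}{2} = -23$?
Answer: $-173880$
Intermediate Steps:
$v = -46$ ($v = 2 \left(-23\right) = -46$)
$21 \cdot 3 v 60 = 21 \cdot 3 \left(-46\right) 60 = 63 \left(-46\right) 60 = \left(-2898\right) 60 = -173880$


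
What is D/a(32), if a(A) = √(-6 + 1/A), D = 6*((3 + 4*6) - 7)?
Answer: -480*I*√382/191 ≈ -49.118*I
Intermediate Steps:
D = 120 (D = 6*((3 + 24) - 7) = 6*(27 - 7) = 6*20 = 120)
D/a(32) = 120/(√(-6 + 1/32)) = 120/(√(-191/32)) = 120/((I*√382/8)) = 120*(-4*I*√382/191) = -480*I*√382/191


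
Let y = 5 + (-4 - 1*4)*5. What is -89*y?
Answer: 3115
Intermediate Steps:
y = -35 (y = 5 + (-4 - 4)*5 = 5 - 8*5 = 5 - 40 = -35)
-89*y = -89*(-35) = 3115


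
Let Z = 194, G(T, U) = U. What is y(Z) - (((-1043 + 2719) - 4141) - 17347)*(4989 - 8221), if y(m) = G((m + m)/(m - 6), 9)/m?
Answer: -12422282487/194 ≈ -6.4032e+7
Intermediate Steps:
y(m) = 9/m
y(Z) - (((-1043 + 2719) - 4141) - 17347)*(4989 - 8221) = 9/194 - (((-1043 + 2719) - 4141) - 17347)*(4989 - 8221) = 9*(1/194) - ((1676 - 4141) - 17347)*(-3232) = 9/194 - (-2465 - 17347)*(-3232) = 9/194 - (-19812)*(-3232) = 9/194 - 1*64032384 = 9/194 - 64032384 = -12422282487/194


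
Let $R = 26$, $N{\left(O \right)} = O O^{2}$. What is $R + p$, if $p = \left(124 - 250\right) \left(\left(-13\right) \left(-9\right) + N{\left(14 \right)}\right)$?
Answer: $-360460$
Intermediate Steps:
$N{\left(O \right)} = O^{3}$
$p = -360486$ ($p = \left(124 - 250\right) \left(\left(-13\right) \left(-9\right) + 14^{3}\right) = - 126 \left(117 + 2744\right) = \left(-126\right) 2861 = -360486$)
$R + p = 26 - 360486 = -360460$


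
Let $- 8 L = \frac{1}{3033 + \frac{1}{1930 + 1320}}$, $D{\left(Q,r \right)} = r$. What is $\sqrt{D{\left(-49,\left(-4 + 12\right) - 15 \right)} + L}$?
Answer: $\frac{i \sqrt{2720647141788903}}{19714502} \approx 2.6458 i$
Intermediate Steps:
$L = - \frac{1625}{39429004}$ ($L = - \frac{1}{8 \left(3033 + \frac{1}{1930 + 1320}\right)} = - \frac{1}{8 \left(3033 + \frac{1}{3250}\right)} = - \frac{1}{8 \cdot \frac{9857251}{3250}} = \left(- \frac{1}{8}\right) \frac{3250}{9857251} = - \frac{1625}{39429004} \approx -4.1213 \cdot 10^{-5}$)
$\sqrt{D{\left(-49,\left(-4 + 12\right) - 15 \right)} + L} = \sqrt{\left(\left(-4 + 12\right) - 15\right) - \frac{1625}{39429004}} = \sqrt{\left(8 - 15\right) - \frac{1625}{39429004}} = \sqrt{-7 - \frac{1625}{39429004}} = \sqrt{- \frac{276004653}{39429004}} = \frac{i \sqrt{2720647141788903}}{19714502}$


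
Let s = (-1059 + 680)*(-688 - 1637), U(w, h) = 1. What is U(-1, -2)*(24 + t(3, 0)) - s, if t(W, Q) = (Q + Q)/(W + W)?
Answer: -881151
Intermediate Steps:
t(W, Q) = Q/W (t(W, Q) = (2*Q)/((2*W)) = (2*Q)*(1/(2*W)) = Q/W)
s = 881175 (s = -379*(-2325) = 881175)
U(-1, -2)*(24 + t(3, 0)) - s = 1*(24 + 0/3) - 1*881175 = 1*(24 + 0*(⅓)) - 881175 = 1*(24 + 0) - 881175 = 1*24 - 881175 = 24 - 881175 = -881151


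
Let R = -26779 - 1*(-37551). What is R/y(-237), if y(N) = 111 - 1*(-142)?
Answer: 10772/253 ≈ 42.577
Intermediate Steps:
R = 10772 (R = -26779 + 37551 = 10772)
y(N) = 253 (y(N) = 111 + 142 = 253)
R/y(-237) = 10772/253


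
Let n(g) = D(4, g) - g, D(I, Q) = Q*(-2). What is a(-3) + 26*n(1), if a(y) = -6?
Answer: -84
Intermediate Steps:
D(I, Q) = -2*Q
n(g) = -3*g (n(g) = -2*g - g = -3*g)
a(-3) + 26*n(1) = -6 + 26*(-3*1) = -6 + 26*(-3) = -6 - 78 = -84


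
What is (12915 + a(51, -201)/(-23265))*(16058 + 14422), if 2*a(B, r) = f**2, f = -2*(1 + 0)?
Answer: 610549905136/1551 ≈ 3.9365e+8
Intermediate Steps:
f = -2 (f = -2*1 = -2)
a(B, r) = 2 (a(B, r) = (1/2)*(-2)**2 = (1/2)*4 = 2)
(12915 + a(51, -201)/(-23265))*(16058 + 14422) = (12915 + 2/(-23265))*(16058 + 14422) = (12915 + 2*(-1/23265))*30480 = (12915 - 2/23265)*30480 = (300467473/23265)*30480 = 610549905136/1551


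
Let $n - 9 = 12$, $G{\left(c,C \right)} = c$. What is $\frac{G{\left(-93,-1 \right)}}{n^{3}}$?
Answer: $- \frac{31}{3087} \approx -0.010042$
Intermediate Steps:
$n = 21$ ($n = 9 + 12 = 21$)
$\frac{G{\left(-93,-1 \right)}}{n^{3}} = - \frac{93}{21^{3}} = - \frac{93}{9261} = \left(-93\right) \frac{1}{9261} = - \frac{31}{3087}$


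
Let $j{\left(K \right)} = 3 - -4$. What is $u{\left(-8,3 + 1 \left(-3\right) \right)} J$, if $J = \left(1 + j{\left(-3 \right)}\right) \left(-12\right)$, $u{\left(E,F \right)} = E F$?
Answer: $0$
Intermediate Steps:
$j{\left(K \right)} = 7$ ($j{\left(K \right)} = 3 + 4 = 7$)
$J = -96$ ($J = \left(1 + 7\right) \left(-12\right) = 8 \left(-12\right) = -96$)
$u{\left(-8,3 + 1 \left(-3\right) \right)} J = - 8 \left(3 + 1 \left(-3\right)\right) \left(-96\right) = - 8 \left(3 - 3\right) \left(-96\right) = \left(-8\right) 0 \left(-96\right) = 0 \left(-96\right) = 0$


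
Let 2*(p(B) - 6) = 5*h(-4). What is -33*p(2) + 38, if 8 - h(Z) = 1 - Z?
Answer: -815/2 ≈ -407.50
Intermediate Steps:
h(Z) = 7 + Z (h(Z) = 8 - (1 - Z) = 8 + (-1 + Z) = 7 + Z)
p(B) = 27/2 (p(B) = 6 + (5*(7 - 4))/2 = 6 + (5*3)/2 = 6 + (1/2)*15 = 6 + 15/2 = 27/2)
-33*p(2) + 38 = -33*27/2 + 38 = -891/2 + 38 = -815/2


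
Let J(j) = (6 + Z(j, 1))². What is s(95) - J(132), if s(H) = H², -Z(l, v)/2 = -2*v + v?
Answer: 8961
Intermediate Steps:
Z(l, v) = 2*v (Z(l, v) = -2*(-2*v + v) = -(-2)*v = 2*v)
J(j) = 64 (J(j) = (6 + 2*1)² = (6 + 2)² = 8² = 64)
s(95) - J(132) = 95² - 1*64 = 9025 - 64 = 8961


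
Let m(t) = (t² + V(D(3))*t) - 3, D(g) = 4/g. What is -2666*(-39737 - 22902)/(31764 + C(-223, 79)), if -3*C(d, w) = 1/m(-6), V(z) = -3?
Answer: 25550322822/4859891 ≈ 5257.4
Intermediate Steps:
m(t) = -3 + t² - 3*t (m(t) = (t² - 3*t) - 3 = -3 + t² - 3*t)
C(d, w) = -1/153 (C(d, w) = -1/(3*(-3 + (-6)² - 3*(-6))) = -1/(3*(-3 + 36 + 18)) = -⅓/51 = -⅓*1/51 = -1/153)
-2666*(-39737 - 22902)/(31764 + C(-223, 79)) = -2666*(-39737 - 22902)/(31764 - 1/153) = -2666/((4859891/153)/(-62639)) = -2666/((4859891/153)*(-1/62639)) = -2666/(-4859891/9583767) = -2666*(-9583767/4859891) = 25550322822/4859891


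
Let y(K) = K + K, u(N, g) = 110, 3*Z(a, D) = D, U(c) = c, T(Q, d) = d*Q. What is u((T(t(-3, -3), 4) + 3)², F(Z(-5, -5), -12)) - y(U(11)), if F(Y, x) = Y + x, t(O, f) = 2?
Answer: 88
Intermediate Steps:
T(Q, d) = Q*d
Z(a, D) = D/3
y(K) = 2*K
u((T(t(-3, -3), 4) + 3)², F(Z(-5, -5), -12)) - y(U(11)) = 110 - 2*11 = 110 - 1*22 = 110 - 22 = 88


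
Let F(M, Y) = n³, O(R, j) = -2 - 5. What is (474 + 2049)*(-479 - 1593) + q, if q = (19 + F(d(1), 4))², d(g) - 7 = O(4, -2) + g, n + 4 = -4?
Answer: -4984607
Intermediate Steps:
n = -8 (n = -4 - 4 = -8)
O(R, j) = -7
d(g) = g (d(g) = 7 + (-7 + g) = g)
F(M, Y) = -512 (F(M, Y) = (-8)³ = -512)
q = 243049 (q = (19 - 512)² = (-493)² = 243049)
(474 + 2049)*(-479 - 1593) + q = (474 + 2049)*(-479 - 1593) + 243049 = 2523*(-2072) + 243049 = -5227656 + 243049 = -4984607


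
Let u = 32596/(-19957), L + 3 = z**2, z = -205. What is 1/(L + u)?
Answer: 19957/838600458 ≈ 2.3798e-5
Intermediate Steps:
L = 42022 (L = -3 + (-205)**2 = -3 + 42025 = 42022)
u = -32596/19957 (u = 32596*(-1/19957) = -32596/19957 ≈ -1.6333)
1/(L + u) = 1/(42022 - 32596/19957) = 1/(838600458/19957) = 19957/838600458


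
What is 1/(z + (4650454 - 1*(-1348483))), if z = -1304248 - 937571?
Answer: 1/3757118 ≈ 2.6616e-7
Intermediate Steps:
z = -2241819
1/(z + (4650454 - 1*(-1348483))) = 1/(-2241819 + (4650454 - 1*(-1348483))) = 1/(-2241819 + (4650454 + 1348483)) = 1/(-2241819 + 5998937) = 1/3757118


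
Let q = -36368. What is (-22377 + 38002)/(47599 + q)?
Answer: 15625/11231 ≈ 1.3912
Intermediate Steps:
(-22377 + 38002)/(47599 + q) = (-22377 + 38002)/(47599 - 36368) = 15625/11231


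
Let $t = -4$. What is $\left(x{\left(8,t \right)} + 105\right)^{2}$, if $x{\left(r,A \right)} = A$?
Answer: $10201$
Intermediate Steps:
$\left(x{\left(8,t \right)} + 105\right)^{2} = \left(-4 + 105\right)^{2} = 101^{2} = 10201$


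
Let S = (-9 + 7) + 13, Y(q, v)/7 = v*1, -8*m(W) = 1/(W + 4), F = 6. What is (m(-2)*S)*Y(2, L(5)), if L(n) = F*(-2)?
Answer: 231/4 ≈ 57.750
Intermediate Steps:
L(n) = -12 (L(n) = 6*(-2) = -12)
m(W) = -1/(8*(4 + W)) (m(W) = -1/(8*(W + 4)) = -1/(8*(4 + W)))
Y(q, v) = 7*v (Y(q, v) = 7*(v*1) = 7*v)
S = 11 (S = -2 + 13 = 11)
(m(-2)*S)*Y(2, L(5)) = (-1/(32 + 8*(-2))*11)*(7*(-12)) = (-1/(32 - 16)*11)*(-84) = (-1/16*11)*(-84) = (-1*1/16*11)*(-84) = -1/16*11*(-84) = -11/16*(-84) = 231/4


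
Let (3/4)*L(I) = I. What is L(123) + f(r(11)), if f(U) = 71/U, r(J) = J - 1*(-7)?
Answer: 3023/18 ≈ 167.94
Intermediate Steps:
L(I) = 4*I/3
r(J) = 7 + J (r(J) = J + 7 = 7 + J)
L(123) + f(r(11)) = (4/3)*123 + 71/(7 + 11) = 164 + 71/18 = 3023/18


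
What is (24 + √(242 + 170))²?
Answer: 988 + 96*√103 ≈ 1962.3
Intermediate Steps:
(24 + √(242 + 170))² = (24 + √412)² = (24 + 2*√103)²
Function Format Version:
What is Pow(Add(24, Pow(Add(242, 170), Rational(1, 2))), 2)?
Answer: Add(988, Mul(96, Pow(103, Rational(1, 2)))) ≈ 1962.3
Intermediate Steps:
Pow(Add(24, Pow(Add(242, 170), Rational(1, 2))), 2) = Pow(Add(24, Pow(412, Rational(1, 2))), 2) = Pow(Add(24, Mul(2, Pow(103, Rational(1, 2)))), 2)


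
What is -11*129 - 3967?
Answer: -5386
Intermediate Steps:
-11*129 - 3967 = -1419 - 3967 = -5386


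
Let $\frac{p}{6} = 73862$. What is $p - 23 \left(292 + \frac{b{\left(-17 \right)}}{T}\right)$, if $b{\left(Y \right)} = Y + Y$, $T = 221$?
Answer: $\frac{5673974}{13} \approx 4.3646 \cdot 10^{5}$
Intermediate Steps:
$p = 443172$ ($p = 6 \cdot 73862 = 443172$)
$b{\left(Y \right)} = 2 Y$
$p - 23 \left(292 + \frac{b{\left(-17 \right)}}{T}\right) = 443172 - 23 \left(292 + \frac{2 \left(-17\right)}{221}\right) = 443172 - 23 \left(292 - \frac{2}{13}\right) = 443172 - \frac{87262}{13} = \frac{5673974}{13}$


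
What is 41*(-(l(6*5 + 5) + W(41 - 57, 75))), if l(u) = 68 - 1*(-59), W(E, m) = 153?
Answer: -11480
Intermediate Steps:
l(u) = 127 (l(u) = 68 + 59 = 127)
41*(-(l(6*5 + 5) + W(41 - 57, 75))) = 41*(-(127 + 153)) = 41*(-1*280) = 41*(-280) = -11480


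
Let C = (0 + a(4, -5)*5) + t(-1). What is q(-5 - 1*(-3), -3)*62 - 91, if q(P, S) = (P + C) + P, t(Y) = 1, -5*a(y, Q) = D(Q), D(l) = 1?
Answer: -339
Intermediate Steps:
a(y, Q) = -⅕ (a(y, Q) = -⅕*1 = -⅕)
C = 0 (C = (0 - ⅕*5) + 1 = (0 - 1) + 1 = -1 + 1 = 0)
q(P, S) = 2*P (q(P, S) = (P + 0) + P = P + P = 2*P)
q(-5 - 1*(-3), -3)*62 - 91 = (2*(-5 - 1*(-3)))*62 - 91 = (2*(-5 + 3))*62 - 91 = (2*(-2))*62 - 91 = -4*62 - 91 = -248 - 91 = -339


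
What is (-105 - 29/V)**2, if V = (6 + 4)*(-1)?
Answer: 1042441/100 ≈ 10424.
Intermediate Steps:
V = -10 (V = 10*(-1) = -10)
(-105 - 29/V)**2 = (-105 - 29/(-10))**2 = (-105 - 29*(-1/10))**2 = (-105 + 29/10)**2 = (-1021/10)**2 = 1042441/100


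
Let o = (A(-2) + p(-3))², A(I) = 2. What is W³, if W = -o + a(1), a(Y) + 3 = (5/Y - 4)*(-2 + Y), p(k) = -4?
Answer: -512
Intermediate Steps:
a(Y) = -3 + (-4 + 5/Y)*(-2 + Y) (a(Y) = -3 + (5/Y - 4)*(-2 + Y) = -3 + (-4 + 5/Y)*(-2 + Y))
o = 4 (o = (2 - 4)² = (-2)² = 4)
W = -8 (W = -1*4 + (10 - 10/1 - 4*1) = -4 + (10 - 10*1 - 4) = -4 + (10 - 10 - 4) = -4 - 4 = -8)
W³ = (-8)³ = -512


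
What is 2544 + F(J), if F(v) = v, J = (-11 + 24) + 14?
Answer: 2571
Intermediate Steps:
J = 27 (J = 13 + 14 = 27)
2544 + F(J) = 2544 + 27 = 2571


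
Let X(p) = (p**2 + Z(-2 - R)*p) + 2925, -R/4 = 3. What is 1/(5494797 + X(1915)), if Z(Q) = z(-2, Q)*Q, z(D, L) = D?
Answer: 1/9126647 ≈ 1.0957e-7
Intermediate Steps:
R = -12 (R = -4*3 = -12)
Z(Q) = -2*Q
X(p) = 2925 + p**2 - 20*p (X(p) = (p**2 + (-2*(-2 - 1*(-12)))*p) + 2925 = (p**2 + (-2*(-2 + 12))*p) + 2925 = (p**2 + (-2*10)*p) + 2925 = (p**2 - 20*p) + 2925 = 2925 + p**2 - 20*p)
1/(5494797 + X(1915)) = 1/(5494797 + (2925 + 1915**2 - 20*1915)) = 1/(5494797 + (2925 + 3667225 - 38300)) = 1/(5494797 + 3631850) = 1/9126647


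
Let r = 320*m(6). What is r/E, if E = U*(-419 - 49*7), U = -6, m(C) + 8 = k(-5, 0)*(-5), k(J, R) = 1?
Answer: -1040/1143 ≈ -0.90989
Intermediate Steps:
m(C) = -13 (m(C) = -8 + 1*(-5) = -8 - 5 = -13)
r = -4160 (r = 320*(-13) = -4160)
E = 4572 (E = -6*(-419 - 49*7) = -6*(-419 - 343) = -6*(-762) = 4572)
r/E = -4160/4572 = -4160*1/4572 = -1040/1143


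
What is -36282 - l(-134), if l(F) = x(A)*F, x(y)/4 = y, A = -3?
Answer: -37890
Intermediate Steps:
x(y) = 4*y
l(F) = -12*F (l(F) = (4*(-3))*F = -12*F)
-36282 - l(-134) = -36282 - (-12)*(-134) = -36282 - 1*1608 = -36282 - 1608 = -37890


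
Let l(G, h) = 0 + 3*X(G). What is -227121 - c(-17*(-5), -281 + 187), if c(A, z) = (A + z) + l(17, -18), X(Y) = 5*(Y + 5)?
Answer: -227442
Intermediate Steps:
X(Y) = 25 + 5*Y (X(Y) = 5*(5 + Y) = 25 + 5*Y)
l(G, h) = 75 + 15*G (l(G, h) = 0 + 3*(25 + 5*G) = 0 + (75 + 15*G) = 75 + 15*G)
c(A, z) = 330 + A + z (c(A, z) = (A + z) + (75 + 15*17) = (A + z) + (75 + 255) = (A + z) + 330 = 330 + A + z)
-227121 - c(-17*(-5), -281 + 187) = -227121 - (330 - 17*(-5) + (-281 + 187)) = -227121 - (330 + 85 - 94) = -227121 - 1*321 = -227121 - 321 = -227442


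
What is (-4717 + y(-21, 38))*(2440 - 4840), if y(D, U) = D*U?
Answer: 13236000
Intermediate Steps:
(-4717 + y(-21, 38))*(2440 - 4840) = (-4717 - 21*38)*(2440 - 4840) = (-4717 - 798)*(-2400) = -5515*(-2400) = 13236000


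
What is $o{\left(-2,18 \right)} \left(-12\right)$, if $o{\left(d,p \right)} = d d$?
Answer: $-48$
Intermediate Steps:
$o{\left(d,p \right)} = d^{2}$
$o{\left(-2,18 \right)} \left(-12\right) = \left(-2\right)^{2} \left(-12\right) = 4 \left(-12\right) = -48$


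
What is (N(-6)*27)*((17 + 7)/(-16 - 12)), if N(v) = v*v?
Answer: -5832/7 ≈ -833.14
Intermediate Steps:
N(v) = v²
(N(-6)*27)*((17 + 7)/(-16 - 12)) = ((-6)²*27)*((17 + 7)/(-16 - 12)) = (36*27)*(24/(-28)) = 972*(24*(-1/28)) = 972*(-6/7) = -5832/7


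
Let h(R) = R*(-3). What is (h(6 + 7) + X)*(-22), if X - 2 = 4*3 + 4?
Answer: 462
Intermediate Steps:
h(R) = -3*R
X = 18 (X = 2 + (4*3 + 4) = 2 + (12 + 4) = 2 + 16 = 18)
(h(6 + 7) + X)*(-22) = (-3*(6 + 7) + 18)*(-22) = (-3*13 + 18)*(-22) = (-39 + 18)*(-22) = -21*(-22) = 462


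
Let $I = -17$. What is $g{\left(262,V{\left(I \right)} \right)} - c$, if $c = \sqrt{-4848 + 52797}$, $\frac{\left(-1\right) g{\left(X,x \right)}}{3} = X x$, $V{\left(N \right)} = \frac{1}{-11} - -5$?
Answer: $- \frac{42444}{11} - \sqrt{47949} \approx -4077.5$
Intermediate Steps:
$V{\left(N \right)} = \frac{54}{11}$ ($V{\left(N \right)} = - \frac{1}{11} + 5 = \frac{54}{11}$)
$g{\left(X,x \right)} = - 3 X x$
$c = \sqrt{47949} \approx 218.97$
$g{\left(262,V{\left(I \right)} \right)} - c = \left(-3\right) 262 \cdot \frac{54}{11} - \sqrt{47949} = - \frac{42444}{11} - \sqrt{47949}$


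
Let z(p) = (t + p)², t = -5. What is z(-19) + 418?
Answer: 994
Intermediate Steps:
z(p) = (-5 + p)²
z(-19) + 418 = (-5 - 19)² + 418 = (-24)² + 418 = 576 + 418 = 994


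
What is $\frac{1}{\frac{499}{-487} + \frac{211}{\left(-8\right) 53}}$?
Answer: $- \frac{206488}{314333} \approx -0.65691$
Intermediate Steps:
$\frac{1}{\frac{499}{-487} + \frac{211}{\left(-8\right) 53}} = \frac{1}{499 \left(- \frac{1}{487}\right) + \frac{211}{-424}} = \frac{1}{- \frac{499}{487} + 211 \left(- \frac{1}{424}\right)} = \frac{1}{- \frac{499}{487} - \frac{211}{424}} = \frac{1}{- \frac{314333}{206488}} = - \frac{206488}{314333}$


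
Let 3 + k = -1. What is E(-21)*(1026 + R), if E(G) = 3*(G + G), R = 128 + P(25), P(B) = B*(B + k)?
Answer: -211554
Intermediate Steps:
k = -4 (k = -3 - 1 = -4)
P(B) = B*(-4 + B) (P(B) = B*(B - 4) = B*(-4 + B))
R = 653 (R = 128 + 25*(-4 + 25) = 128 + 25*21 = 128 + 525 = 653)
E(G) = 6*G (E(G) = 3*(2*G) = 6*G)
E(-21)*(1026 + R) = (6*(-21))*(1026 + 653) = -126*1679 = -211554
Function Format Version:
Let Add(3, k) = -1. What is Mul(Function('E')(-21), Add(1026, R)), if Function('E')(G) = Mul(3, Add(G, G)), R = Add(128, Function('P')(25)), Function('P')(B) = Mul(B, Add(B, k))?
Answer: -211554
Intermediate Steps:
k = -4 (k = Add(-3, -1) = -4)
Function('P')(B) = Mul(B, Add(-4, B)) (Function('P')(B) = Mul(B, Add(B, -4)) = Mul(B, Add(-4, B)))
R = 653 (R = Add(128, Mul(25, Add(-4, 25))) = Add(128, Mul(25, 21)) = Add(128, 525) = 653)
Function('E')(G) = Mul(6, G) (Function('E')(G) = Mul(3, Mul(2, G)) = Mul(6, G))
Mul(Function('E')(-21), Add(1026, R)) = Mul(Mul(6, -21), Add(1026, 653)) = Mul(-126, 1679) = -211554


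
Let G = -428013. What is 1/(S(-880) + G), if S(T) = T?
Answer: -1/428893 ≈ -2.3316e-6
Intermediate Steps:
1/(S(-880) + G) = 1/(-880 - 428013) = 1/(-428893) = -1/428893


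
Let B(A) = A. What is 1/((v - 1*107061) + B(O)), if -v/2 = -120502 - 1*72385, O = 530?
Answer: 1/279243 ≈ 3.5811e-6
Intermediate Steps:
v = 385774 (v = -2*(-120502 - 1*72385) = -2*(-120502 - 72385) = -2*(-192887) = 385774)
1/((v - 1*107061) + B(O)) = 1/((385774 - 1*107061) + 530) = 1/((385774 - 107061) + 530) = 1/(278713 + 530) = 1/279243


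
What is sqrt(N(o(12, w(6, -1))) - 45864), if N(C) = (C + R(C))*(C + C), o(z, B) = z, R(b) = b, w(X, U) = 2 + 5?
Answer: 6*I*sqrt(1258) ≈ 212.81*I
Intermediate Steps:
w(X, U) = 7
N(C) = 4*C**2 (N(C) = (C + C)*(C + C) = (2*C)*(2*C) = 4*C**2)
sqrt(N(o(12, w(6, -1))) - 45864) = sqrt(4*12**2 - 45864) = sqrt(4*144 - 45864) = sqrt(576 - 45864) = sqrt(-45288) = 6*I*sqrt(1258)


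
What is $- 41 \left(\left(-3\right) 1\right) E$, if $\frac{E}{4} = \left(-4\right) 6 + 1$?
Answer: $-11316$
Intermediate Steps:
$E = -92$ ($E = 4 \left(\left(-4\right) 6 + 1\right) = 4 \left(-24 + 1\right) = 4 \left(-23\right) = -92$)
$- 41 \left(\left(-3\right) 1\right) E = - 41 \left(\left(-3\right) 1\right) \left(-92\right) = \left(-41\right) \left(-3\right) \left(-92\right) = 123 \left(-92\right) = -11316$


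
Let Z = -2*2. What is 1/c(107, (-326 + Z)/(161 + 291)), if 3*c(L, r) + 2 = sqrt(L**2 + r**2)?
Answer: 102152/194864015 + 226*sqrt(584796349)/194864015 ≈ 0.028571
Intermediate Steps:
Z = -4
c(L, r) = -2/3 + sqrt(L**2 + r**2)/3
1/c(107, (-326 + Z)/(161 + 291)) = 1/(-2/3 + sqrt(107**2 + ((-326 - 4)/(161 + 291))**2)/3) = 1/(-2/3 + sqrt(11449 + (-330/452)**2)/3) = 1/(-2/3 + sqrt(11449 + (-330*1/452)**2)/3) = 1/(-2/3 + sqrt(11449 + (-165/226)**2)/3) = 1/(-2/3 + sqrt(11449 + 27225/51076)/3) = 1/(-2/3 + sqrt(584796349/51076)/3) = 1/(-2/3 + (sqrt(584796349)/226)/3) = 1/(-2/3 + sqrt(584796349)/678)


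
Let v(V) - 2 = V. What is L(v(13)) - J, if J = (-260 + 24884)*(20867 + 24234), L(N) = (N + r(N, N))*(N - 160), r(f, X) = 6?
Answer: -1110570069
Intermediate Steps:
v(V) = 2 + V
L(N) = (-160 + N)*(6 + N) (L(N) = (N + 6)*(N - 160) = (6 + N)*(-160 + N) = (-160 + N)*(6 + N))
J = 1110567024 (J = 24624*45101 = 1110567024)
L(v(13)) - J = (-960 + (2 + 13)² - 154*(2 + 13)) - 1*1110567024 = (-960 + 15² - 154*15) - 1110567024 = (-960 + 225 - 2310) - 1110567024 = -3045 - 1110567024 = -1110570069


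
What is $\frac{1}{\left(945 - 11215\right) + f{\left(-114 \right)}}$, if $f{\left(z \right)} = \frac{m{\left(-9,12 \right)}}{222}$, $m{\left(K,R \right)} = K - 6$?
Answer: $- \frac{74}{759985} \approx -9.737 \cdot 10^{-5}$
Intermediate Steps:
$m{\left(K,R \right)} = -6 + K$
$f{\left(z \right)} = - \frac{5}{74}$ ($f{\left(z \right)} = \frac{-6 - 9}{222} = \left(-15\right) \frac{1}{222} = - \frac{5}{74}$)
$\frac{1}{\left(945 - 11215\right) + f{\left(-114 \right)}} = \frac{1}{\left(945 - 11215\right) - \frac{5}{74}} = \frac{1}{-10270 - \frac{5}{74}} = \frac{1}{- \frac{759985}{74}} = - \frac{74}{759985}$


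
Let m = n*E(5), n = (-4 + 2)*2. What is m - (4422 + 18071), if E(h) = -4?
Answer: -22477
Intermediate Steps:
n = -4 (n = -2*2 = -4)
m = 16 (m = -4*(-4) = 16)
m - (4422 + 18071) = 16 - (4422 + 18071) = 16 - 1*22493 = 16 - 22493 = -22477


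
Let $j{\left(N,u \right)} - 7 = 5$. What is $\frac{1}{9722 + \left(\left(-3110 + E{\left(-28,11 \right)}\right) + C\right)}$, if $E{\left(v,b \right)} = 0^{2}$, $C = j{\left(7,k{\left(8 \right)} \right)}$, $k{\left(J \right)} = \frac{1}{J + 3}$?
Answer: $\frac{1}{6624} \approx 0.00015097$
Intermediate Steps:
$k{\left(J \right)} = \frac{1}{3 + J}$
$j{\left(N,u \right)} = 12$ ($j{\left(N,u \right)} = 7 + 5 = 12$)
$C = 12$
$E{\left(v,b \right)} = 0$
$\frac{1}{9722 + \left(\left(-3110 + E{\left(-28,11 \right)}\right) + C\right)} = \frac{1}{9722 + \left(\left(-3110 + 0\right) + 12\right)} = \frac{1}{9722 + \left(-3110 + 12\right)} = \frac{1}{9722 - 3098} = \frac{1}{6624}$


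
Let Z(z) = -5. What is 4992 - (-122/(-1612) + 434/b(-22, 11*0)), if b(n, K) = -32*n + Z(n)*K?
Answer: 708046965/141856 ≈ 4991.3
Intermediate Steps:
b(n, K) = -32*n - 5*K
4992 - (-122/(-1612) + 434/b(-22, 11*0)) = 4992 - (-122/(-1612) + 434/(-32*(-22) - 55*0)) = 4992 - (-122*(-1/1612) + 434/(704 - 5*0)) = 4992 - (61/806 + 434/(704 + 0)) = 4992 - (61/806 + 434/704) = 4992 - (61/806 + 434*(1/704)) = 4992 - (61/806 + 217/352) = 4992 - 1*98187/141856 = 4992 - 98187/141856 = 708046965/141856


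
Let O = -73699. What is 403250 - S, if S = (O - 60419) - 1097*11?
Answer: 549435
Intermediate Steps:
S = -146185 (S = (-73699 - 60419) - 1097*11 = -134118 - 12067 = -146185)
403250 - S = 403250 - 1*(-146185) = 403250 + 146185 = 549435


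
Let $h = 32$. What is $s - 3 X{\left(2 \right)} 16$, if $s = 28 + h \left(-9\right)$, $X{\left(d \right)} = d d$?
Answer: $-452$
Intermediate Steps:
$X{\left(d \right)} = d^{2}$
$s = -260$ ($s = 28 + 32 \left(-9\right) = 28 - 288 = -260$)
$s - 3 X{\left(2 \right)} 16 = -260 - 3 \cdot 2^{2} \cdot 16 = -260 - 3 \cdot 4 \cdot 16 = -260 - 12 \cdot 16 = -260 - 192 = -452$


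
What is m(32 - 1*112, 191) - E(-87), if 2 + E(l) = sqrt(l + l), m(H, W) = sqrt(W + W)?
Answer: 2 + sqrt(382) - I*sqrt(174) ≈ 21.545 - 13.191*I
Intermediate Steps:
m(H, W) = sqrt(2)*sqrt(W) (m(H, W) = sqrt(2*W) = sqrt(2)*sqrt(W))
E(l) = -2 + sqrt(2)*sqrt(l) (E(l) = -2 + sqrt(l + l) = -2 + sqrt(2*l) = -2 + sqrt(2)*sqrt(l))
m(32 - 1*112, 191) - E(-87) = sqrt(2)*sqrt(191) - (-2 + sqrt(2)*sqrt(-87)) = sqrt(382) - (-2 + sqrt(2)*(I*sqrt(87))) = sqrt(382) - (-2 + I*sqrt(174)) = sqrt(382) + (2 - I*sqrt(174)) = 2 + sqrt(382) - I*sqrt(174)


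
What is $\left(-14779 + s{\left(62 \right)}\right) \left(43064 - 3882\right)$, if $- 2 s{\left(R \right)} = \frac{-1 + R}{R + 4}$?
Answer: $- \frac{3474533309}{6} \approx -5.7909 \cdot 10^{8}$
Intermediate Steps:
$s{\left(R \right)} = - \frac{-1 + R}{2 \left(4 + R\right)}$ ($s{\left(R \right)} = - \frac{\left(-1 + R\right) \frac{1}{R + 4}}{2} = - \frac{\left(-1 + R\right) \frac{1}{4 + R}}{2} = - \frac{\frac{1}{4 + R} \left(-1 + R\right)}{2} = - \frac{-1 + R}{2 \left(4 + R\right)}$)
$\left(-14779 + s{\left(62 \right)}\right) \left(43064 - 3882\right) = \left(-14779 + \frac{1 - 62}{2 \left(4 + 62\right)}\right) \left(43064 - 3882\right) = \left(-14779 + \frac{1 - 62}{2 \cdot 66}\right) 39182 = \left(-14779 + \frac{1}{2} \cdot \frac{1}{66} \left(-61\right)\right) 39182 = \left(-14779 - \frac{61}{132}\right) 39182 = \left(- \frac{1950889}{132}\right) 39182 = - \frac{3474533309}{6}$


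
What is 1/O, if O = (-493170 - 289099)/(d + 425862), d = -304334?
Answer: -121528/782269 ≈ -0.15535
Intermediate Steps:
O = -782269/121528 (O = (-493170 - 289099)/(-304334 + 425862) = -782269/121528 ≈ -6.4369)
1/O = 1/(-782269/121528) = -121528/782269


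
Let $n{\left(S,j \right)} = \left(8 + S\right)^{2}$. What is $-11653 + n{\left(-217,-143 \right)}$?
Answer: $32028$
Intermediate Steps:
$-11653 + n{\left(-217,-143 \right)} = -11653 + \left(8 - 217\right)^{2} = -11653 + \left(-209\right)^{2} = -11653 + 43681 = 32028$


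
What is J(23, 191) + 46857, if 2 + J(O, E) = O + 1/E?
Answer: 8953699/191 ≈ 46878.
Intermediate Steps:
J(O, E) = -2 + O + 1/E (J(O, E) = -2 + (O + 1/E) = -2 + O + 1/E)
J(23, 191) + 46857 = (-2 + 23 + 1/191) + 46857 = 4012/191 + 46857 = 8953699/191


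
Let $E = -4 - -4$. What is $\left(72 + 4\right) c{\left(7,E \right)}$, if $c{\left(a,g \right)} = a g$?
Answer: $0$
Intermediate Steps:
$E = 0$ ($E = -4 + 4 = 0$)
$\left(72 + 4\right) c{\left(7,E \right)} = \left(72 + 4\right) 7 \cdot 0 = 76 \cdot 0 = 0$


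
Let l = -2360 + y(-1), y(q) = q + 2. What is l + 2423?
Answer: 64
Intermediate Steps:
y(q) = 2 + q
l = -2359 (l = -2360 + (2 - 1) = -2360 + 1 = -2359)
l + 2423 = -2359 + 2423 = 64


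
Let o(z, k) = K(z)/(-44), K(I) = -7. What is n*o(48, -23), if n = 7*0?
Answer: 0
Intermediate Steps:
n = 0
o(z, k) = 7/44 (o(z, k) = -7/(-44) = -7*(-1/44) = 7/44)
n*o(48, -23) = 0*(7/44) = 0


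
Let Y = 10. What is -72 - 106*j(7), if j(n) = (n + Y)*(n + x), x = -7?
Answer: -72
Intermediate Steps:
j(n) = (-7 + n)*(10 + n) (j(n) = (n + 10)*(n - 7) = (10 + n)*(-7 + n) = (-7 + n)*(10 + n))
-72 - 106*j(7) = -72 - 106*(-70 + 7² + 3*7) = -72 - 106*(-70 + 49 + 21) = -72 - 106*0 = -72 + 0 = -72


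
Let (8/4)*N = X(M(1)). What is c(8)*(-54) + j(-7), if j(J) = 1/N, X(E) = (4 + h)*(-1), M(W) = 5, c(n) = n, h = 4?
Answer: -1729/4 ≈ -432.25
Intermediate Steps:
X(E) = -8 (X(E) = (4 + 4)*(-1) = 8*(-1) = -8)
N = -4 (N = (1/2)*(-8) = -4)
j(J) = -1/4 (j(J) = 1/(-4) = -1/4)
c(8)*(-54) + j(-7) = 8*(-54) - 1/4 = -432 - 1/4 = -1729/4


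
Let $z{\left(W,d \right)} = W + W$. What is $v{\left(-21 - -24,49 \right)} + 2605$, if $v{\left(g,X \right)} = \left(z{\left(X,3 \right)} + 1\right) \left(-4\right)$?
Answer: $2209$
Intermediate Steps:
$z{\left(W,d \right)} = 2 W$
$v{\left(g,X \right)} = -4 - 8 X$ ($v{\left(g,X \right)} = \left(2 X + 1\right) \left(-4\right) = \left(1 + 2 X\right) \left(-4\right) = -4 - 8 X$)
$v{\left(-21 - -24,49 \right)} + 2605 = \left(-4 - 392\right) + 2605 = -396 + 2605 = 2209$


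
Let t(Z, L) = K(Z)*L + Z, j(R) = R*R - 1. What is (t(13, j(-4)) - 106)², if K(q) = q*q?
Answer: 5963364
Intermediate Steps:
K(q) = q²
j(R) = -1 + R² (j(R) = R² - 1 = -1 + R²)
t(Z, L) = Z + L*Z² (t(Z, L) = Z²*L + Z = L*Z² + Z = Z + L*Z²)
(t(13, j(-4)) - 106)² = (13*(1 + (-1 + (-4)²)*13) - 106)² = (13*(1 + (-1 + 16)*13) - 106)² = (13*(1 + 15*13) - 106)² = (13*(1 + 195) - 106)² = (13*196 - 106)² = (2548 - 106)² = 2442² = 5963364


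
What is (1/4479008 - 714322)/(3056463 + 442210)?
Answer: -3199453952575/15670584356384 ≈ -0.20417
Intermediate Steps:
(1/4479008 - 714322)/(3056463 + 442210) = (1/4479008 - 714322)/3498673 = -3199453952575/4479008*1/3498673 = -3199453952575/15670584356384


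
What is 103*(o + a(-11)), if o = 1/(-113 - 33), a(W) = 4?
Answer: 60049/146 ≈ 411.29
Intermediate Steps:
o = -1/146 (o = 1/(-146) = -1/146 ≈ -0.0068493)
103*(o + a(-11)) = 103*(-1/146 + 4) = 103*(583/146) = 60049/146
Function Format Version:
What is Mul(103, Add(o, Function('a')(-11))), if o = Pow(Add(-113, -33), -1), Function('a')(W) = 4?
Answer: Rational(60049, 146) ≈ 411.29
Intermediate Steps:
o = Rational(-1, 146) (o = Pow(-146, -1) = Rational(-1, 146) ≈ -0.0068493)
Mul(103, Add(o, Function('a')(-11))) = Mul(103, Add(Rational(-1, 146), 4)) = Mul(103, Rational(583, 146)) = Rational(60049, 146)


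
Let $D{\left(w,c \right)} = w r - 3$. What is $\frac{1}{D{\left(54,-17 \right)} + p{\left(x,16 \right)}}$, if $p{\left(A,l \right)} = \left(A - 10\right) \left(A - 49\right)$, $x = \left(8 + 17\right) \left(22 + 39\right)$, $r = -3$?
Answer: $\frac{1}{2235975} \approx 4.4723 \cdot 10^{-7}$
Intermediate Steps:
$x = 1525$ ($x = 25 \cdot 61 = 1525$)
$D{\left(w,c \right)} = -3 - 3 w$ ($D{\left(w,c \right)} = w \left(-3\right) - 3 = - 3 w - 3 = -3 - 3 w$)
$p{\left(A,l \right)} = \left(-49 + A\right) \left(-10 + A\right)$ ($p{\left(A,l \right)} = \left(-10 + A\right) \left(-49 + A\right) = \left(-49 + A\right) \left(-10 + A\right)$)
$\frac{1}{D{\left(54,-17 \right)} + p{\left(x,16 \right)}} = \frac{1}{\left(-3 - 162\right) + \left(490 + 1525^{2} - 89975\right)} = \frac{1}{\left(-3 - 162\right) + \left(490 + 2325625 - 89975\right)} = \frac{1}{-165 + 2236140} = \frac{1}{2235975}$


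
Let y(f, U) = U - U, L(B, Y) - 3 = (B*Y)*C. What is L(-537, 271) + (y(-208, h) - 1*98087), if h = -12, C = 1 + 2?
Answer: -534665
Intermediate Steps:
C = 3
L(B, Y) = 3 + 3*B*Y (L(B, Y) = 3 + (B*Y)*3 = 3 + 3*B*Y)
y(f, U) = 0
L(-537, 271) + (y(-208, h) - 1*98087) = (3 + 3*(-537)*271) + (0 - 1*98087) = (3 - 436581) + (0 - 98087) = -436578 - 98087 = -534665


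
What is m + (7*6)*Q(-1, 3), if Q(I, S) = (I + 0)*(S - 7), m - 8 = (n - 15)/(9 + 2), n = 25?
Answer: 1946/11 ≈ 176.91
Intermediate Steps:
m = 98/11 (m = 8 + (25 - 15)/(9 + 2) = 8 + 10/11 = 98/11 ≈ 8.9091)
Q(I, S) = I*(-7 + S)
m + (7*6)*Q(-1, 3) = 98/11 + (7*6)*(-(-7 + 3)) = 98/11 + 42*(-1*(-4)) = 98/11 + 42*4 = 98/11 + 168 = 1946/11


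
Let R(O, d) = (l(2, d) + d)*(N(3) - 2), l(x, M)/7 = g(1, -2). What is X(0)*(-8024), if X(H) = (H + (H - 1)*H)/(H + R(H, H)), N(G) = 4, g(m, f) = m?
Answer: 0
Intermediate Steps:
l(x, M) = 7 (l(x, M) = 7*1 = 7)
R(O, d) = 14 + 2*d (R(O, d) = (7 + d)*(4 - 2) = (7 + d)*2 = 14 + 2*d)
X(H) = (H + H*(-1 + H))/(14 + 3*H) (X(H) = (H + (H - 1)*H)/(H + (14 + 2*H)) = (H + (-1 + H)*H)/(14 + 3*H) = (H + H*(-1 + H))/(14 + 3*H))
X(0)*(-8024) = (0**2/(14 + 3*0))*(-8024) = (0/(14 + 0))*(-8024) = (0/14)*(-8024) = (0*(1/14))*(-8024) = 0*(-8024) = 0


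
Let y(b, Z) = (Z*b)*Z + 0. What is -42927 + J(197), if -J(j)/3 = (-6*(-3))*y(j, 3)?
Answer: -138669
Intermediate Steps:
y(b, Z) = b*Z**2 (y(b, Z) = b*Z**2 + 0 = b*Z**2)
J(j) = -486*j (J(j) = -3*(-6*(-3))*j*3**2 = -54*j*9 = -54*9*j = -486*j)
-42927 + J(197) = -42927 - 486*197 = -42927 - 95742 = -138669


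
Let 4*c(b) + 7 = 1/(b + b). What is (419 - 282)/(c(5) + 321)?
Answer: 5480/12771 ≈ 0.42910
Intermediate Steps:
c(b) = -7/4 + 1/(8*b) (c(b) = -7/4 + 1/(4*(b + b)) = -7/4 + 1/(4*((2*b))) = -7/4 + (1/(2*b))/4 = -7/4 + 1/(8*b))
(419 - 282)/(c(5) + 321) = (419 - 282)/((⅛)*(1 - 14*5)/5 + 321) = 137/((⅛)*(⅕)*(1 - 70) + 321) = 137/((⅛)*(⅕)*(-69) + 321) = 137/(-69/40 + 321) = 137/(12771/40) = 137*(40/12771) = 5480/12771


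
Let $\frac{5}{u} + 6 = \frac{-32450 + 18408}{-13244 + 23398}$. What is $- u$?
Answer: $\frac{25385}{37483} \approx 0.67724$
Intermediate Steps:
$u = - \frac{25385}{37483}$ ($u = \frac{5}{-6 + \frac{-32450 + 18408}{-13244 + 23398}} = \frac{5}{-6 - \frac{14042}{10154}} = \frac{5}{-6 - \frac{7021}{5077}} = \frac{5}{- \frac{37483}{5077}} = 5 \left(- \frac{5077}{37483}\right) = - \frac{25385}{37483} \approx -0.67724$)
$- u = \left(-1\right) \left(- \frac{25385}{37483}\right) = \frac{25385}{37483}$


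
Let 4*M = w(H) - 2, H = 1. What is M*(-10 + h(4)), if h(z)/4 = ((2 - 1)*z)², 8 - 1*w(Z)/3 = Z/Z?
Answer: 513/2 ≈ 256.50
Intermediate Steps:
w(Z) = 21 (w(Z) = 24 - 3*Z/Z = 24 - 3*1 = 24 - 3 = 21)
M = 19/4 (M = (21 - 2)/4 = (¼)*19 = 19/4 ≈ 4.7500)
h(z) = 4*z² (h(z) = 4*((2 - 1)*z)² = 4*(1*z)² = 4*z²)
M*(-10 + h(4)) = 19*(-10 + 4*4²)/4 = 19*(-10 + 4*16)/4 = 19*(-10 + 64)/4 = (19/4)*54 = 513/2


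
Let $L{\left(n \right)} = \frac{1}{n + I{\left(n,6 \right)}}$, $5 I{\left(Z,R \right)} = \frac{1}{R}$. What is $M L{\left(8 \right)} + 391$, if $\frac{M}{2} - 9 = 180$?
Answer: $\frac{105571}{241} \approx 438.05$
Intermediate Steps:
$M = 378$ ($M = 18 + 2 \cdot 180 = 18 + 360 = 378$)
$I{\left(Z,R \right)} = \frac{1}{5 R}$
$L{\left(n \right)} = \frac{1}{\frac{1}{30} + n}$ ($L{\left(n \right)} = \frac{1}{n + \frac{1}{5 \cdot 6}} = \frac{1}{n + \frac{1}{5} \cdot \frac{1}{6}} = \frac{1}{n + \frac{1}{30}} = \frac{1}{\frac{1}{30} + n}$)
$M L{\left(8 \right)} + 391 = 378 \frac{30}{1 + 30 \cdot 8} + 391 = 378 \frac{30}{1 + 240} + 391 = 378 \cdot \frac{30}{241} + 391 = \frac{11340}{241} + 391 = \frac{105571}{241}$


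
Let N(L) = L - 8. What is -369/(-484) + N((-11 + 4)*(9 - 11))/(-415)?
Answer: 150231/200860 ≈ 0.74794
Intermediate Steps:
N(L) = -8 + L
-369/(-484) + N((-11 + 4)*(9 - 11))/(-415) = -369/(-484) + (-8 + (-11 + 4)*(9 - 11))/(-415) = -369*(-1/484) + (-8 - 7*(-2))*(-1/415) = 369/484 + (-8 + 14)*(-1/415) = 369/484 + 6*(-1/415) = 369/484 - 6/415 = 150231/200860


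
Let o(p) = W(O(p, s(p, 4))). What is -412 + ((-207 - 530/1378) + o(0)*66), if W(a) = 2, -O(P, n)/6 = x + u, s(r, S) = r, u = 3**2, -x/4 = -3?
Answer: -6336/13 ≈ -487.38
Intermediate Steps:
x = 12 (x = -4*(-3) = 12)
u = 9
O(P, n) = -126 (O(P, n) = -6*(12 + 9) = -6*21 = -126)
o(p) = 2
-412 + ((-207 - 530/1378) + o(0)*66) = -412 + ((-207 - 530/1378) + 2*66) = -412 + ((-207 - 530*1/1378) + 132) = -412 + ((-207 - 5/13) + 132) = -412 + (-2696/13 + 132) = -412 - 980/13 = -6336/13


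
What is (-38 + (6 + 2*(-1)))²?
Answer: 1156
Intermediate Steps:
(-38 + (6 + 2*(-1)))² = (-38 + (6 - 2))² = (-38 + 4)² = (-34)² = 1156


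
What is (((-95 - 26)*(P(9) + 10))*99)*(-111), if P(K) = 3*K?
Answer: 49197753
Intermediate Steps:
(((-95 - 26)*(P(9) + 10))*99)*(-111) = (((-95 - 26)*(3*9 + 10))*99)*(-111) = (-121*(27 + 10)*99)*(-111) = (-121*37*99)*(-111) = -4477*99*(-111) = -443223*(-111) = 49197753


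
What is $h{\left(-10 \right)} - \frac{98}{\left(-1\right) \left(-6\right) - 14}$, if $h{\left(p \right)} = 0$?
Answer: $\frac{49}{4} \approx 12.25$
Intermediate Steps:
$h{\left(-10 \right)} - \frac{98}{\left(-1\right) \left(-6\right) - 14} = 0 - \frac{98}{\left(-1\right) \left(-6\right) - 14} = 0 - \frac{98}{6 - 14} = 0 - \frac{98}{-8} = 0 - - \frac{49}{4} = 0 + \frac{49}{4} = \frac{49}{4}$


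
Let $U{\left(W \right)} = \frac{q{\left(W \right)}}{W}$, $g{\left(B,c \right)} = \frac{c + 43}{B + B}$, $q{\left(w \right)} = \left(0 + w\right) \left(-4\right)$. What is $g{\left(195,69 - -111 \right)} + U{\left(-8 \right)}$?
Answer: $- \frac{1337}{390} \approx -3.4282$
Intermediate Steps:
$q{\left(w \right)} = - 4 w$ ($q{\left(w \right)} = w \left(-4\right) = - 4 w$)
$g{\left(B,c \right)} = \frac{43 + c}{2 B}$
$U{\left(W \right)} = -4$ ($U{\left(W \right)} = \frac{\left(-4\right) W}{W} = -4$)
$g{\left(195,69 - -111 \right)} + U{\left(-8 \right)} = \frac{43 + \left(69 - -111\right)}{2 \cdot 195} - 4 = \frac{1}{2} \cdot \frac{1}{195} \left(43 + \left(69 + 111\right)\right) - 4 = \frac{1}{2} \cdot \frac{1}{195} \left(43 + 180\right) - 4 = \frac{1}{2} \cdot \frac{1}{195} \cdot 223 - 4 = \frac{223}{390} - 4 = - \frac{1337}{390}$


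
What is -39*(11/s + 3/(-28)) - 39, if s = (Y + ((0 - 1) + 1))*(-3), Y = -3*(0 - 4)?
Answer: -481/21 ≈ -22.905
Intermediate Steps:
Y = 12 (Y = -3*(-4) = 12)
s = -36 (s = (12 + ((0 - 1) + 1))*(-3) = (12 + (-1 + 1))*(-3) = (12 + 0)*(-3) = 12*(-3) = -36)
-39*(11/s + 3/(-28)) - 39 = -39*(11/(-36) + 3/(-28)) - 39 = -39*(11*(-1/36) + 3*(-1/28)) - 39 = -39*(-11/36 - 3/28) - 39 = -39*(-26/63) - 39 = 338/21 - 39 = -481/21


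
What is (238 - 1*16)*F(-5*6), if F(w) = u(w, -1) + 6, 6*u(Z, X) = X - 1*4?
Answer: 1147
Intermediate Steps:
u(Z, X) = -2/3 + X/6 (u(Z, X) = (X - 1*4)/6 = (X - 4)/6 = (-4 + X)/6 = -2/3 + X/6)
F(w) = 31/6 (F(w) = (-2/3 + (1/6)*(-1)) + 6 = (-2/3 - 1/6) + 6 = -5/6 + 6 = 31/6)
(238 - 1*16)*F(-5*6) = (238 - 1*16)*(31/6) = (238 - 16)*(31/6) = 222*(31/6) = 1147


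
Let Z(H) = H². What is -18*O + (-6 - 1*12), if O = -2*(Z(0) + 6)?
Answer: 198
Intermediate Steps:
O = -12 (O = -2*(0² + 6) = -2*(0 + 6) = -2*6 = -12)
-18*O + (-6 - 1*12) = -18*(-12) + (-6 - 1*12) = 216 + (-6 - 12) = 216 - 18 = 198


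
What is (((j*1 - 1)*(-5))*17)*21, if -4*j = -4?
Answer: 0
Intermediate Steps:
j = 1 (j = -¼*(-4) = 1)
(((j*1 - 1)*(-5))*17)*21 = (((1*1 - 1)*(-5))*17)*21 = (((1 - 1)*(-5))*17)*21 = ((0*(-5))*17)*21 = (0*17)*21 = 0*21 = 0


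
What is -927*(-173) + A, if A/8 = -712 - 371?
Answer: 151707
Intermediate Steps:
A = -8664 (A = 8*(-712 - 371) = 8*(-1083) = -8664)
-927*(-173) + A = -927*(-173) - 8664 = 160371 - 8664 = 151707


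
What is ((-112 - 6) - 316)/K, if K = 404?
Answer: -217/202 ≈ -1.0743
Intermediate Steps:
((-112 - 6) - 316)/K = ((-112 - 6) - 316)/404 = (-118 - 316)*(1/404) = -434*1/404 = -217/202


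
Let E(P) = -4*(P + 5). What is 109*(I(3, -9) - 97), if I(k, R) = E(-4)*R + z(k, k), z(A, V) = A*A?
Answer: -5668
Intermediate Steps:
z(A, V) = A**2
E(P) = -20 - 4*P (E(P) = -4*(5 + P) = -20 - 4*P)
I(k, R) = k**2 - 4*R (I(k, R) = (-20 - 4*(-4))*R + k**2 = (-20 + 16)*R + k**2 = -4*R + k**2 = k**2 - 4*R)
109*(I(3, -9) - 97) = 109*((3**2 - 4*(-9)) - 97) = 109*((9 + 36) - 97) = 109*(45 - 97) = 109*(-52) = -5668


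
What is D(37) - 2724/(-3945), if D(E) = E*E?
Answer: 1801143/1315 ≈ 1369.7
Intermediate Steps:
D(E) = E²
D(37) - 2724/(-3945) = 37² - 2724/(-3945) = 1369 - 2724*(-1/3945) = 1369 + 908/1315 = 1801143/1315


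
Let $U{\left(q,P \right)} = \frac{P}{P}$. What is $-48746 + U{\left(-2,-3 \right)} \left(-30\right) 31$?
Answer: $-49676$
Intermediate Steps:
$U{\left(q,P \right)} = 1$
$-48746 + U{\left(-2,-3 \right)} \left(-30\right) 31 = -48746 + 1 \left(-30\right) 31 = -48746 - 930 = -49676$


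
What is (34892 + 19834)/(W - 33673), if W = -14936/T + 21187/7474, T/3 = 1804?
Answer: -79058133396/48644494373 ≈ -1.6252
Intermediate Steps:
T = 5412 (T = 3*1804 = 5412)
W = 758095/10112322 (W = -14936/5412 + 21187/7474 = -14936*1/5412 + 21187*(1/7474) = -3734/1353 + 21187/7474 = 758095/10112322 ≈ 0.074967)
(34892 + 19834)/(W - 33673) = (34892 + 19834)/(758095/10112322 - 33673) = 54726/(-340511460611/10112322) = 54726*(-10112322/340511460611) = -79058133396/48644494373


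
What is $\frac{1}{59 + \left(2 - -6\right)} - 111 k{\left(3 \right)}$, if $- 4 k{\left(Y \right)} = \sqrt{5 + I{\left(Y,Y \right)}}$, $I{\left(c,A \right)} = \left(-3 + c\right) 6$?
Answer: $\frac{1}{67} + \frac{111 \sqrt{5}}{4} \approx 62.066$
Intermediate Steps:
$I{\left(c,A \right)} = -18 + 6 c$
$k{\left(Y \right)} = - \frac{\sqrt{-13 + 6 Y}}{4}$ ($k{\left(Y \right)} = - \frac{\sqrt{5 + \left(-18 + 6 Y\right)}}{4} = - \frac{\sqrt{-13 + 6 Y}}{4}$)
$\frac{1}{59 + \left(2 - -6\right)} - 111 k{\left(3 \right)} = \frac{1}{59 + \left(2 - -6\right)} - 111 \left(- \frac{\sqrt{-13 + 6 \cdot 3}}{4}\right) = \frac{1}{59 + \left(2 + 6\right)} - 111 \left(- \frac{\sqrt{-13 + 18}}{4}\right) = \frac{1}{59 + 8} - 111 \left(- \frac{\sqrt{5}}{4}\right) = \frac{1}{67} + \frac{111 \sqrt{5}}{4}$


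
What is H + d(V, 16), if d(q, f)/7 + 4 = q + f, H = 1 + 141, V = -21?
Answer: 79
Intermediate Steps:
H = 142
d(q, f) = -28 + 7*f + 7*q (d(q, f) = -28 + 7*(q + f) = -28 + 7*(f + q) = -28 + (7*f + 7*q) = -28 + 7*f + 7*q)
H + d(V, 16) = 142 + (-28 + 7*16 + 7*(-21)) = 142 + (-28 + 112 - 147) = 142 - 63 = 79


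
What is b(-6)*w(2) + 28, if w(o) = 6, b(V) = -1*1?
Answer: 22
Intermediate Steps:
b(V) = -1
b(-6)*w(2) + 28 = -1*6 + 28 = -6 + 28 = 22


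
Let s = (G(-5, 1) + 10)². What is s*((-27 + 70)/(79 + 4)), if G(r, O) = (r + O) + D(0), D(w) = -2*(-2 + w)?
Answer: 4300/83 ≈ 51.807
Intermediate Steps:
D(w) = 4 - 2*w
G(r, O) = 4 + O + r (G(r, O) = (r + O) + (4 - 2*0) = (O + r) + (4 + 0) = (O + r) + 4 = 4 + O + r)
s = 100 (s = ((4 + 1 - 5) + 10)² = (0 + 10)² = 10² = 100)
s*((-27 + 70)/(79 + 4)) = 100*((-27 + 70)/(79 + 4)) = 100*(43/83) = 4300/83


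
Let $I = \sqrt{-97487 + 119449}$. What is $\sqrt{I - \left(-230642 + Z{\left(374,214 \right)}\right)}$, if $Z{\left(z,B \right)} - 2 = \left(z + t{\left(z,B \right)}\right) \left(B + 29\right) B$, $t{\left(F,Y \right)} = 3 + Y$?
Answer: $\sqrt{-30502542 + \sqrt{21962}} \approx 5522.9 i$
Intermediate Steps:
$Z{\left(z,B \right)} = 2 + B \left(29 + B\right) \left(3 + B + z\right)$ ($Z{\left(z,B \right)} = 2 + \left(z + \left(3 + B\right)\right) \left(B + 29\right) B = 2 + \left(3 + B + z\right) \left(29 + B\right) B = 2 + \left(29 + B\right) \left(3 + B + z\right) B = 2 + B \left(29 + B\right) \left(3 + B + z\right)$)
$I = \sqrt{21962} \approx 148.2$
$\sqrt{I - \left(-230642 + Z{\left(374,214 \right)}\right)} = \sqrt{\sqrt{21962} - \left(9569704 + 18618 + 18593176 + 29 \cdot 214 \cdot 374\right)} = \sqrt{\sqrt{21962} - \left(11909366 + 18593176\right)} = \sqrt{\sqrt{21962} + \left(230642 - \left(2 + 9800344 + 1465472 + 18618 + 17127704 + 2321044\right)\right)} = \sqrt{\sqrt{21962} + \left(230642 - 30733184\right)} = \sqrt{\sqrt{21962} - 30502542} = \sqrt{-30502542 + \sqrt{21962}}$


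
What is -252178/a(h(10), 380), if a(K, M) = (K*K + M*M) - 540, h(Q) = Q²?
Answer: -126089/76930 ≈ -1.6390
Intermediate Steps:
a(K, M) = -540 + K² + M² (a(K, M) = (K² + M²) - 540 = -540 + K² + M²)
-252178/a(h(10), 380) = -252178/(-540 + (10²)² + 380²) = -252178/(-540 + 100² + 144400) = -252178/(-540 + 10000 + 144400) = -252178/153860 = -252178*1/153860 = -126089/76930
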